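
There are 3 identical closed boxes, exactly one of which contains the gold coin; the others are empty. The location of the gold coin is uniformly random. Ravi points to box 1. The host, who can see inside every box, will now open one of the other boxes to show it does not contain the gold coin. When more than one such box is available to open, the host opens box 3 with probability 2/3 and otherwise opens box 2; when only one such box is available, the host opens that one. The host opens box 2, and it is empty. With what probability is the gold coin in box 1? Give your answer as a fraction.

Consider each possible location of the gold coin in turn.
If it is in box 1 (prior 1/3): box 3 is available but not opened, probability 1/3; weight (1/3)·(1/3) = 1/9.
If it is in box 2 (prior 1/3): the host opened box 2, so this case is ruled out; weight (1/3)·0 = 0.
If it is in box 3 (prior 1/3): only box 2 is available, probability 1; weight (1/3)·1 = 1/3.
The weights sum to 4/9.
So P(the gold coin in box 1 | the host opened box 2) = (1/9) / (4/9) = 1/4.

1/4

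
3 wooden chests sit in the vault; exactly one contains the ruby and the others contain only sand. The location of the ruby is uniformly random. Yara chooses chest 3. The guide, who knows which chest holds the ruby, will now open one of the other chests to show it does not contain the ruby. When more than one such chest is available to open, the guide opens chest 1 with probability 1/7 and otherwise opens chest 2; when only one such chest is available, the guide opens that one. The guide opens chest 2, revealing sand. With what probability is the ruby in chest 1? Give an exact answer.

7/13

Consider each possible location of the ruby in turn.
If it is in chest 1 (prior 1/3): only chest 2 is available, probability 1; weight (1/3)·1 = 1/3.
If it is in chest 2 (prior 1/3): the guide opened chest 2, so this case is ruled out; weight (1/3)·0 = 0.
If it is in chest 3 (prior 1/3): chest 1 is available but not opened, probability 6/7; weight (1/3)·(6/7) = 2/7.
The weights sum to 13/21.
So P(the ruby in chest 1 | the guide opened chest 2) = (1/3) / (13/21) = 7/13.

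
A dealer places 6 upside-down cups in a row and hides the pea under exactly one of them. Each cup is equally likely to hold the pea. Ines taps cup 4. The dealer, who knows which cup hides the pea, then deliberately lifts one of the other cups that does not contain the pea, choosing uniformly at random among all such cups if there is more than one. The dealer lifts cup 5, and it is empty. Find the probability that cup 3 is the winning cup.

5/24

Apply Bayes' rule, conditioning on where the pea actually is.
If it is under any of cups 1, 2, 3, and 6 (prior 1/6 each): the dealer has 4 equally likely choices, so probability 1/4; weight (1/6)·(1/4) = 1/24 each.
If it is under cup 4 (prior 1/6): the dealer has 5 equally likely choices, so probability 1/5; weight (1/6)·(1/5) = 1/30.
If it is under cup 5 (prior 1/6): the dealer opened cup 5, so this case is ruled out; weight (1/6)·0 = 0.
The weights sum to 1/5.
So P(the pea under cup 3 | the dealer opened cup 5) = (1/24) / (1/5) = 5/24.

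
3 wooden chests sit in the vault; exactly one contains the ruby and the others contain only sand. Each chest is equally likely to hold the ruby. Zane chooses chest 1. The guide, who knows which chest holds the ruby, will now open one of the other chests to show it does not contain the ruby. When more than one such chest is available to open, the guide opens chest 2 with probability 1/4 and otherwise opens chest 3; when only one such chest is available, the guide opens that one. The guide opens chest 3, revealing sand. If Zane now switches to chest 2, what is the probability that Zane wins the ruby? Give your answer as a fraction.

Condition on the true location of the ruby.
If it is in chest 1 (prior 1/3): chest 2 is available but not opened, probability 3/4; weight (1/3)·(3/4) = 1/4.
If it is in chest 2 (prior 1/3): only chest 3 is available, probability 1; weight (1/3)·1 = 1/3.
If it is in chest 3 (prior 1/3): the guide opened chest 3, so this case is ruled out; weight (1/3)·0 = 0.
The weights sum to 7/12.
So P(the ruby in chest 2 | the guide opened chest 3) = (1/3) / (7/12) = 4/7.

4/7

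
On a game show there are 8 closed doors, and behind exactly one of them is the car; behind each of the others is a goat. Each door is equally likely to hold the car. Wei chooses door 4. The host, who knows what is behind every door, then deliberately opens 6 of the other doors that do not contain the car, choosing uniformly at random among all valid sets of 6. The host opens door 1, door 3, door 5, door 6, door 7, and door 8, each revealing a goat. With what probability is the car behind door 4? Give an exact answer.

Apply Bayes' rule, conditioning on where the car actually is.
If it is behind any of doors 1, 3, 5, 6, 7, and 8 (prior 1/8 each): that door was opened and seen not to hold the prize — ruled out; weight (1/8)·0 = 0 each.
If it is behind door 2 (prior 1/8): the host has no choice, probability 1; weight (1/8)·1 = 1/8.
If it is behind door 4 (prior 1/8): the host has 7 equally likely choices, so probability 1/7; weight (1/8)·(1/7) = 1/56.
The weights sum to 1/7.
So P(the car behind door 4 | the host opened door 1, door 3, door 5, door 6, door 7, and door 8) = (1/56) / (1/7) = 1/8.

1/8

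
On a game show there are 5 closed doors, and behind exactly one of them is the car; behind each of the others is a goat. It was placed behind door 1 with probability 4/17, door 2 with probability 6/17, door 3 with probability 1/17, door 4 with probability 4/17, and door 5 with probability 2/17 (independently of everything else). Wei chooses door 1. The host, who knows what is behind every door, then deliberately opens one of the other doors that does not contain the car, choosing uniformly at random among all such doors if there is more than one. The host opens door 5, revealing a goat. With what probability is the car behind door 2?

3/7

Apply Bayes' rule, conditioning on where the car actually is.
If it is behind door 1 (prior 4/17): the host has 4 equally likely choices, so probability 1/4; weight (4/17)·(1/4) = 1/17.
If it is behind door 2 (prior 6/17): the host has 3 equally likely choices, so probability 1/3; weight (6/17)·(1/3) = 2/17.
If it is behind door 3 (prior 1/17): the host has 3 equally likely choices, so probability 1/3; weight (1/17)·(1/3) = 1/51.
If it is behind door 4 (prior 4/17): the host has 3 equally likely choices, so probability 1/3; weight (4/17)·(1/3) = 4/51.
If it is behind door 5 (prior 2/17): the host opened door 5, so this case is ruled out; weight (2/17)·0 = 0.
The weights sum to 14/51.
So P(the car behind door 2 | the host opened door 5) = (2/17) / (14/51) = 3/7.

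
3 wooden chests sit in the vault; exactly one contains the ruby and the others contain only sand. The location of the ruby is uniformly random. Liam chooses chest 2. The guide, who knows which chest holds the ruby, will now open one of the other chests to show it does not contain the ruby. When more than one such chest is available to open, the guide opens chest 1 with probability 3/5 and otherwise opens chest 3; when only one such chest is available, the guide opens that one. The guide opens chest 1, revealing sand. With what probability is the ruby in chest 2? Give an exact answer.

3/8

Apply Bayes' rule, conditioning on where the ruby actually is.
If it is in chest 1 (prior 1/3): the guide opened chest 1, so this case is ruled out; weight (1/3)·0 = 0.
If it is in chest 2 (prior 1/3): chest 1 is available, opened with probability 3/5; weight (1/3)·(3/5) = 1/5.
If it is in chest 3 (prior 1/3): only chest 1 is available, probability 1; weight (1/3)·1 = 1/3.
The weights sum to 8/15.
So P(the ruby in chest 2 | the guide opened chest 1) = (1/5) / (8/15) = 3/8.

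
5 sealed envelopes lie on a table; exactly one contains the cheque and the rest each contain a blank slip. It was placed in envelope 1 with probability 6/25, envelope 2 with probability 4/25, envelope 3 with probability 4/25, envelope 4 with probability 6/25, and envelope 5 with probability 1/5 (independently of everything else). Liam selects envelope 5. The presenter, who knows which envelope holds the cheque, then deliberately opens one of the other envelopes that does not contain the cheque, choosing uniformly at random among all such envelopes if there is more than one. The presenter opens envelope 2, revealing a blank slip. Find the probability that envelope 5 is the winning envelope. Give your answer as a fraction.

15/79

Apply Bayes' rule, conditioning on where the cheque actually is.
If it is in either of envelopes 1 and 4 (prior 6/25 each): the presenter has 3 equally likely choices, so probability 1/3; weight (6/25)·(1/3) = 2/25 each.
If it is in envelope 2 (prior 4/25): the presenter opened envelope 2, so this case is ruled out; weight (4/25)·0 = 0.
If it is in envelope 3 (prior 4/25): the presenter has 3 equally likely choices, so probability 1/3; weight (4/25)·(1/3) = 4/75.
If it is in envelope 5 (prior 1/5): the presenter has 4 equally likely choices, so probability 1/4; weight (1/5)·(1/4) = 1/20.
The weights sum to 79/300.
So P(the cheque in envelope 5 | the presenter opened envelope 2) = (1/20) / (79/300) = 15/79.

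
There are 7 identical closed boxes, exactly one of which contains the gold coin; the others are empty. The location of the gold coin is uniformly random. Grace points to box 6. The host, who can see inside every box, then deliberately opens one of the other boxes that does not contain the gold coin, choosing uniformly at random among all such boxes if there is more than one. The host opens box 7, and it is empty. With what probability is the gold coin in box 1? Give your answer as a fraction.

6/35

Apply Bayes' rule, conditioning on where the gold coin actually is.
If it is in any of boxes 1, 2, 3, 4, and 5 (prior 1/7 each): the host has 5 equally likely choices, so probability 1/5; weight (1/7)·(1/5) = 1/35 each.
If it is in box 6 (prior 1/7): the host has 6 equally likely choices, so probability 1/6; weight (1/7)·(1/6) = 1/42.
If it is in box 7 (prior 1/7): the host opened box 7, so this case is ruled out; weight (1/7)·0 = 0.
The weights sum to 1/6.
So P(the gold coin in box 1 | the host opened box 7) = (1/35) / (1/6) = 6/35.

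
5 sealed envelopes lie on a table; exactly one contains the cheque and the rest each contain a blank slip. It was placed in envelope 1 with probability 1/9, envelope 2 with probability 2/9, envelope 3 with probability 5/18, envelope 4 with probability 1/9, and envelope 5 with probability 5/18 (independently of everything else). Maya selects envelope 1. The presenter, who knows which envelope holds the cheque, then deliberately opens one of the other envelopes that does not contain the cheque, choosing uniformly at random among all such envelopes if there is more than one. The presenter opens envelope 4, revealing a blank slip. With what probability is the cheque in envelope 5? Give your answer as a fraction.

10/31

Consider each possible location of the cheque in turn.
If it is in envelope 1 (prior 1/9): the presenter has 4 equally likely choices, so probability 1/4; weight (1/9)·(1/4) = 1/36.
If it is in envelope 2 (prior 2/9): the presenter has 3 equally likely choices, so probability 1/3; weight (2/9)·(1/3) = 2/27.
If it is in either of envelopes 3 and 5 (prior 5/18 each): the presenter has 3 equally likely choices, so probability 1/3; weight (5/18)·(1/3) = 5/54 each.
If it is in envelope 4 (prior 1/9): the presenter opened envelope 4, so this case is ruled out; weight (1/9)·0 = 0.
The weights sum to 31/108.
So P(the cheque in envelope 5 | the presenter opened envelope 4) = (5/54) / (31/108) = 10/31.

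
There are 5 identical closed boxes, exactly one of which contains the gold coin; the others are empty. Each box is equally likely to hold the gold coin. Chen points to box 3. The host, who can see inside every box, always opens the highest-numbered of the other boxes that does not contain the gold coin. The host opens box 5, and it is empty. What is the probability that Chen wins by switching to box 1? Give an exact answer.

1/4

Consider each possible location of the gold coin in turn.
If it is in any of boxes 1, 2, 3, and 4 (prior 1/5 each): box 5 is the highest-numbered option available, probability 1; weight (1/5)·1 = 1/5 each.
If it is in box 5 (prior 1/5): the host opened box 5, so this case is ruled out; weight (1/5)·0 = 0.
The weights sum to 4/5.
So P(the gold coin in box 1 | the host opened box 5) = (1/5) / (4/5) = 1/4.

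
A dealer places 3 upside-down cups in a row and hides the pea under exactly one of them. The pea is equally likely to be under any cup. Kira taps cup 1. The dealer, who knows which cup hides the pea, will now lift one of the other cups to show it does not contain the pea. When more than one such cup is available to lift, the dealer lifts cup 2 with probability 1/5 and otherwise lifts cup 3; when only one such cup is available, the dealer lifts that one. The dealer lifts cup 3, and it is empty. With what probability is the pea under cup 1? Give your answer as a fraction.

4/9

Apply Bayes' rule, conditioning on where the pea actually is.
If it is under cup 1 (prior 1/3): cup 2 is available but not opened, probability 4/5; weight (1/3)·(4/5) = 4/15.
If it is under cup 2 (prior 1/3): only cup 3 is available, probability 1; weight (1/3)·1 = 1/3.
If it is under cup 3 (prior 1/3): the dealer opened cup 3, so this case is ruled out; weight (1/3)·0 = 0.
The weights sum to 3/5.
So P(the pea under cup 1 | the dealer opened cup 3) = (4/15) / (3/5) = 4/9.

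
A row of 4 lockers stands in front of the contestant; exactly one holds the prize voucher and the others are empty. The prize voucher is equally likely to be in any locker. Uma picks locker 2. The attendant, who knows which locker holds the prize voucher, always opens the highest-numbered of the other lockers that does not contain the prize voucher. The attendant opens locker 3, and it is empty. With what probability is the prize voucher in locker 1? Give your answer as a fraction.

0

Apply Bayes' rule, conditioning on where the prize voucher actually is.
If it is in either of lockers 1 and 2 (prior 1/4 each): the attendant would have opened locker 4 instead, probability 0; weight (1/4)·0 = 0 each.
If it is in locker 3 (prior 1/4): the attendant opened locker 3, so this case is ruled out; weight (1/4)·0 = 0.
If it is in locker 4 (prior 1/4): locker 3 is the highest-numbered option available, probability 1; weight (1/4)·1 = 1/4.
The weights sum to 1/4.
So P(the prize voucher in locker 1 | the attendant opened locker 3) = 0 / (1/4) = 0.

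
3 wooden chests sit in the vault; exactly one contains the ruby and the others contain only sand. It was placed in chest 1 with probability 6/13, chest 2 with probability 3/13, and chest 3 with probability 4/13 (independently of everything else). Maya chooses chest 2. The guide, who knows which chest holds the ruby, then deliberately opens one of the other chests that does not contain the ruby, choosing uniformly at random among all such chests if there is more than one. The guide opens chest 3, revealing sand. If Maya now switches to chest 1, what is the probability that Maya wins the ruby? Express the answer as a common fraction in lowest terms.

4/5

Condition on the true location of the ruby.
If it is in chest 1 (prior 6/13): the guide has no choice, probability 1; weight (6/13)·1 = 6/13.
If it is in chest 2 (prior 3/13): the guide has 2 equally likely choices, so probability 1/2; weight (3/13)·(1/2) = 3/26.
If it is in chest 3 (prior 4/13): the guide opened chest 3, so this case is ruled out; weight (4/13)·0 = 0.
The weights sum to 15/26.
So P(the ruby in chest 1 | the guide opened chest 3) = (6/13) / (15/26) = 4/5.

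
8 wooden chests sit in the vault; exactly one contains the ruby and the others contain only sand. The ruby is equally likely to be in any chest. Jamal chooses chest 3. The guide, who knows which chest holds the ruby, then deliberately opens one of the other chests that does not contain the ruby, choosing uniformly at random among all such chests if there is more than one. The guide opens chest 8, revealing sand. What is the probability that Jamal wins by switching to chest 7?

7/48

Apply Bayes' rule, conditioning on where the ruby actually is.
If it is in any of chests 1, 2, 4, 5, 6, and 7 (prior 1/8 each): the guide has 6 equally likely choices, so probability 1/6; weight (1/8)·(1/6) = 1/48 each.
If it is in chest 3 (prior 1/8): the guide has 7 equally likely choices, so probability 1/7; weight (1/8)·(1/7) = 1/56.
If it is in chest 8 (prior 1/8): the guide opened chest 8, so this case is ruled out; weight (1/8)·0 = 0.
The weights sum to 1/7.
So P(the ruby in chest 7 | the guide opened chest 8) = (1/48) / (1/7) = 7/48.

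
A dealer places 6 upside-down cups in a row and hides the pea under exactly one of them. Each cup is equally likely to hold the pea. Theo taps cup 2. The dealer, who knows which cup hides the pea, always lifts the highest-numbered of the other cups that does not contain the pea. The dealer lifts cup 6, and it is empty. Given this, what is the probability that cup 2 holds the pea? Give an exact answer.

1/5

Consider each possible location of the pea in turn.
If it is under any of cups 1, 2, 3, 4, and 5 (prior 1/6 each): cup 6 is the highest-numbered option available, probability 1; weight (1/6)·1 = 1/6 each.
If it is under cup 6 (prior 1/6): the dealer opened cup 6, so this case is ruled out; weight (1/6)·0 = 0.
The weights sum to 5/6.
So P(the pea under cup 2 | the dealer opened cup 6) = (1/6) / (5/6) = 1/5.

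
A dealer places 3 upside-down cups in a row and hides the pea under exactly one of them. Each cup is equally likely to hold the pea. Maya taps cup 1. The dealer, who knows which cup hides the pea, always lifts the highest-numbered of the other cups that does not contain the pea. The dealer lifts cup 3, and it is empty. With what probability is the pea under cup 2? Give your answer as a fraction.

Consider each possible location of the pea in turn.
If it is under either of cups 1 and 2 (prior 1/3 each): cup 3 is the highest-numbered option available, probability 1; weight (1/3)·1 = 1/3 each.
If it is under cup 3 (prior 1/3): the dealer opened cup 3, so this case is ruled out; weight (1/3)·0 = 0.
The weights sum to 2/3.
So P(the pea under cup 2 | the dealer opened cup 3) = (1/3) / (2/3) = 1/2.

1/2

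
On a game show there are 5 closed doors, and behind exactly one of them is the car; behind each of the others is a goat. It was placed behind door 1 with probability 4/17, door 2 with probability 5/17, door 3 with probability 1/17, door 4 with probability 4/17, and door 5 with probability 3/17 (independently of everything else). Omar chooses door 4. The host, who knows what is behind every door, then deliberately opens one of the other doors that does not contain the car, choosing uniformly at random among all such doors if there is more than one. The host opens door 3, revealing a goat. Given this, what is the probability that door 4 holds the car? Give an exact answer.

1/5

Consider each possible location of the car in turn.
If it is behind door 1 (prior 4/17): the host has 3 equally likely choices, so probability 1/3; weight (4/17)·(1/3) = 4/51.
If it is behind door 2 (prior 5/17): the host has 3 equally likely choices, so probability 1/3; weight (5/17)·(1/3) = 5/51.
If it is behind door 3 (prior 1/17): the host opened door 3, so this case is ruled out; weight (1/17)·0 = 0.
If it is behind door 4 (prior 4/17): the host has 4 equally likely choices, so probability 1/4; weight (4/17)·(1/4) = 1/17.
If it is behind door 5 (prior 3/17): the host has 3 equally likely choices, so probability 1/3; weight (3/17)·(1/3) = 1/17.
The weights sum to 5/17.
So P(the car behind door 4 | the host opened door 3) = (1/17) / (5/17) = 1/5.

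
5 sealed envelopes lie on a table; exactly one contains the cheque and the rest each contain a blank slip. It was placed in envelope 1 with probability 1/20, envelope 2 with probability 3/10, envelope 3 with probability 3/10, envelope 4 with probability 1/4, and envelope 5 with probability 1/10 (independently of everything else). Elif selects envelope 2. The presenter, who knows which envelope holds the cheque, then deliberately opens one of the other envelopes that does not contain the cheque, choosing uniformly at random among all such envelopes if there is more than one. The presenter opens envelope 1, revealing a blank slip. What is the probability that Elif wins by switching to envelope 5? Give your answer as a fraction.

4/35

Consider each possible location of the cheque in turn.
If it is in envelope 1 (prior 1/20): the presenter opened envelope 1, so this case is ruled out; weight (1/20)·0 = 0.
If it is in envelope 2 (prior 3/10): the presenter has 4 equally likely choices, so probability 1/4; weight (3/10)·(1/4) = 3/40.
If it is in envelope 3 (prior 3/10): the presenter has 3 equally likely choices, so probability 1/3; weight (3/10)·(1/3) = 1/10.
If it is in envelope 4 (prior 1/4): the presenter has 3 equally likely choices, so probability 1/3; weight (1/4)·(1/3) = 1/12.
If it is in envelope 5 (prior 1/10): the presenter has 3 equally likely choices, so probability 1/3; weight (1/10)·(1/3) = 1/30.
The weights sum to 7/24.
So P(the cheque in envelope 5 | the presenter opened envelope 1) = (1/30) / (7/24) = 4/35.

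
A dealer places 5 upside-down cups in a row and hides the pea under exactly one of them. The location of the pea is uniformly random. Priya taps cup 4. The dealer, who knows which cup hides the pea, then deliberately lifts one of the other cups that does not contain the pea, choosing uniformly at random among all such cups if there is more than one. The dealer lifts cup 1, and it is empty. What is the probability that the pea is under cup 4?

Condition on the true location of the pea.
If it is under cup 1 (prior 1/5): the dealer opened cup 1, so this case is ruled out; weight (1/5)·0 = 0.
If it is under any of cups 2, 3, and 5 (prior 1/5 each): the dealer has 3 equally likely choices, so probability 1/3; weight (1/5)·(1/3) = 1/15 each.
If it is under cup 4 (prior 1/5): the dealer has 4 equally likely choices, so probability 1/4; weight (1/5)·(1/4) = 1/20.
The weights sum to 1/4.
So P(the pea under cup 4 | the dealer opened cup 1) = (1/20) / (1/4) = 1/5.

1/5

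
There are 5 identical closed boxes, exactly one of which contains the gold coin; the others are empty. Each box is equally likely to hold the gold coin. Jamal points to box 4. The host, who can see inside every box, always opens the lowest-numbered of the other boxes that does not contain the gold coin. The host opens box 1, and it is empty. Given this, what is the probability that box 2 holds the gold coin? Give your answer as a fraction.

Consider each possible location of the gold coin in turn.
If it is in box 1 (prior 1/5): the host opened box 1, so this case is ruled out; weight (1/5)·0 = 0.
If it is in any of boxes 2, 3, 4, and 5 (prior 1/5 each): box 1 is the lowest-numbered option available, probability 1; weight (1/5)·1 = 1/5 each.
The weights sum to 4/5.
So P(the gold coin in box 2 | the host opened box 1) = (1/5) / (4/5) = 1/4.

1/4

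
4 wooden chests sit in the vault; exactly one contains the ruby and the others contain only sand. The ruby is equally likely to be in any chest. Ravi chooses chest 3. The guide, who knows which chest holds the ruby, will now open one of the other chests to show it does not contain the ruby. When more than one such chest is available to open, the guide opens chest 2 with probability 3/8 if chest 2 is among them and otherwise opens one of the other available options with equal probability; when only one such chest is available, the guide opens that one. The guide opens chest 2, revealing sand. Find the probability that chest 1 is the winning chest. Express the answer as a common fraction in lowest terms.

1/3

Apply Bayes' rule, conditioning on where the ruby actually is.
If it is in any of chests 1, 3, and 4 (prior 1/4 each): chest 2 is available, opened with probability 3/8; weight (1/4)·(3/8) = 3/32 each.
If it is in chest 2 (prior 1/4): the guide opened chest 2, so this case is ruled out; weight (1/4)·0 = 0.
The weights sum to 9/32.
So P(the ruby in chest 1 | the guide opened chest 2) = (3/32) / (9/32) = 1/3.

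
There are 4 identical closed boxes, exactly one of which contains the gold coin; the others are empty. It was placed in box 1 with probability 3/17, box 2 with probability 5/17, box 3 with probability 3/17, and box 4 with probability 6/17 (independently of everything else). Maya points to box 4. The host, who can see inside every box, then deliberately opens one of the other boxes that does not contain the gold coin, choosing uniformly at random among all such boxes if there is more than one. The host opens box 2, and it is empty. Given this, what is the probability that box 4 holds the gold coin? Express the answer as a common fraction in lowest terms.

Apply Bayes' rule, conditioning on where the gold coin actually is.
If it is in either of boxes 1 and 3 (prior 3/17 each): the host has 2 equally likely choices, so probability 1/2; weight (3/17)·(1/2) = 3/34 each.
If it is in box 2 (prior 5/17): the host opened box 2, so this case is ruled out; weight (5/17)·0 = 0.
If it is in box 4 (prior 6/17): the host has 3 equally likely choices, so probability 1/3; weight (6/17)·(1/3) = 2/17.
The weights sum to 5/17.
So P(the gold coin in box 4 | the host opened box 2) = (2/17) / (5/17) = 2/5.

2/5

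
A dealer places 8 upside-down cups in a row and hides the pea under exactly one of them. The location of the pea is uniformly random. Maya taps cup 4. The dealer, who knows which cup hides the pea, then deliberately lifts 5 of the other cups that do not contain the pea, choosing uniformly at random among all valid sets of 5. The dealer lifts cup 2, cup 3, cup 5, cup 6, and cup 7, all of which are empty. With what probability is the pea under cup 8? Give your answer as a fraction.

7/16

Apply Bayes' rule, conditioning on where the pea actually is.
If it is under either of cups 1 and 8 (prior 1/8 each): the dealer has 6 equally likely choices, so probability 1/6; weight (1/8)·(1/6) = 1/48 each.
If it is under any of cups 2, 3, 5, 6, and 7 (prior 1/8 each): that cup was opened and seen not to hold the prize — ruled out; weight (1/8)·0 = 0 each.
If it is under cup 4 (prior 1/8): the dealer has 21 equally likely choices, so probability 1/21; weight (1/8)·(1/21) = 1/168.
The weights sum to 1/21.
So P(the pea under cup 8 | the dealer opened cup 2, cup 3, cup 5, cup 6, and cup 7) = (1/48) / (1/21) = 7/16.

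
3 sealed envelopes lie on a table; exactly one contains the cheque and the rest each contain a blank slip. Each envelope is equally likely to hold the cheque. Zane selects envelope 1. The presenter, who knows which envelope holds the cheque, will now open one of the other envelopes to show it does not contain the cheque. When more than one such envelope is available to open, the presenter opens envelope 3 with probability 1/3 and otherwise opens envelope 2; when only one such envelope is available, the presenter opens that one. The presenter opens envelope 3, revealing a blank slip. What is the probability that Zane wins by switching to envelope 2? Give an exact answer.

Condition on the true location of the cheque.
If it is in envelope 1 (prior 1/3): envelope 3 is available, opened with probability 1/3; weight (1/3)·(1/3) = 1/9.
If it is in envelope 2 (prior 1/3): only envelope 3 is available, probability 1; weight (1/3)·1 = 1/3.
If it is in envelope 3 (prior 1/3): the presenter opened envelope 3, so this case is ruled out; weight (1/3)·0 = 0.
The weights sum to 4/9.
So P(the cheque in envelope 2 | the presenter opened envelope 3) = (1/3) / (4/9) = 3/4.

3/4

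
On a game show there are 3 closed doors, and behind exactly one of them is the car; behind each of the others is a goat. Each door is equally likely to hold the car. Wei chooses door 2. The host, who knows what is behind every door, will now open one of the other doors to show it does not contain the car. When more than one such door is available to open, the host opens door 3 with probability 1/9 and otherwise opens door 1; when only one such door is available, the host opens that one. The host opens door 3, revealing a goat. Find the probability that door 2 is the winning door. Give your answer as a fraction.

Condition on the true location of the car.
If it is behind door 1 (prior 1/3): only door 3 is available, probability 1; weight (1/3)·1 = 1/3.
If it is behind door 2 (prior 1/3): door 3 is available, opened with probability 1/9; weight (1/3)·(1/9) = 1/27.
If it is behind door 3 (prior 1/3): the host opened door 3, so this case is ruled out; weight (1/3)·0 = 0.
The weights sum to 10/27.
So P(the car behind door 2 | the host opened door 3) = (1/27) / (10/27) = 1/10.

1/10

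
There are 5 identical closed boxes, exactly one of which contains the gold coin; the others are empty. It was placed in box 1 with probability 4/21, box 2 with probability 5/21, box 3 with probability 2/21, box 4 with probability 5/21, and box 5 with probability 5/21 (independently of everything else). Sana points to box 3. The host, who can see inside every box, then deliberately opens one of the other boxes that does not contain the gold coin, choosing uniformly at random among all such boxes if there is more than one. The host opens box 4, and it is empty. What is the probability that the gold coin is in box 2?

10/31

Condition on the true location of the gold coin.
If it is in box 1 (prior 4/21): the host has 3 equally likely choices, so probability 1/3; weight (4/21)·(1/3) = 4/63.
If it is in either of boxes 2 and 5 (prior 5/21 each): the host has 3 equally likely choices, so probability 1/3; weight (5/21)·(1/3) = 5/63 each.
If it is in box 3 (prior 2/21): the host has 4 equally likely choices, so probability 1/4; weight (2/21)·(1/4) = 1/42.
If it is in box 4 (prior 5/21): the host opened box 4, so this case is ruled out; weight (5/21)·0 = 0.
The weights sum to 31/126.
So P(the gold coin in box 2 | the host opened box 4) = (5/63) / (31/126) = 10/31.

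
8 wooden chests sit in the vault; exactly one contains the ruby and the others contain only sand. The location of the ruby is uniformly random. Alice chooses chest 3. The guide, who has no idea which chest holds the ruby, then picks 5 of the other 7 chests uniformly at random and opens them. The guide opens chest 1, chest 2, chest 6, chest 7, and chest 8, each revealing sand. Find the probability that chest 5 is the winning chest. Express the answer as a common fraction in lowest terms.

1/3

Apply Bayes' rule, conditioning on where the ruby actually is.
If it is in any of chests 1, 2, 6, 7, and 8 (prior 1/8 each): that chest was opened and seen not to hold the prize — ruled out; weight (1/8)·0 = 0 each.
If it is in any of chests 3, 4, and 5 (prior 1/8 each): the guide picks exactly this set with probability 1/21 regardless, and none is the prize; weight (1/8)·(1/21) = 1/168 each.
The weights sum to 1/56.
So P(the ruby in chest 5 | the guide opened chest 1, chest 2, chest 6, chest 7, and chest 8) = (1/168) / (1/56) = 1/3.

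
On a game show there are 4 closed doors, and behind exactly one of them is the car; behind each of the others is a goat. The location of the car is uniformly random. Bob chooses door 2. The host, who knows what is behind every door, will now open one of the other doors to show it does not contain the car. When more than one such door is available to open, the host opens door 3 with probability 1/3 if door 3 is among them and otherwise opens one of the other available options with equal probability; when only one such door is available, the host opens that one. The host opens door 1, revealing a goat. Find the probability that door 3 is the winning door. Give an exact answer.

Apply Bayes' rule, conditioning on where the car actually is.
If it is behind door 1 (prior 1/4): the host opened door 1, so this case is ruled out; weight (1/4)·0 = 0.
If it is behind door 2 (prior 1/4): door 3 is available but not opened; door 1 gets probability (1 − 1/3)/2 = 1/3; weight (1/4)·(1/3) = 1/12.
If it is behind door 3 (prior 1/4): door 3 holds the prize so is unavailable; the host chooses uniformly among the 2 others, probability 1/2; weight (1/4)·(1/2) = 1/8.
If it is behind door 4 (prior 1/4): door 3 is available but not opened, probability 2/3; weight (1/4)·(2/3) = 1/6.
The weights sum to 3/8.
So P(the car behind door 3 | the host opened door 1) = (1/8) / (3/8) = 1/3.

1/3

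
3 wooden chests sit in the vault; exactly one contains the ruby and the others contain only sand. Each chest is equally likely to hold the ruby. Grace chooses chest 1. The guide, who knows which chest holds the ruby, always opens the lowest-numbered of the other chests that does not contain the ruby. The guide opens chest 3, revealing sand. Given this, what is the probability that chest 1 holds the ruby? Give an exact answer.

Consider each possible location of the ruby in turn.
If it is in chest 1 (prior 1/3): the guide would have opened chest 2 instead, probability 0; weight (1/3)·0 = 0.
If it is in chest 2 (prior 1/3): chest 3 is the lowest-numbered option available, probability 1; weight (1/3)·1 = 1/3.
If it is in chest 3 (prior 1/3): the guide opened chest 3, so this case is ruled out; weight (1/3)·0 = 0.
The weights sum to 1/3.
So P(the ruby in chest 1 | the guide opened chest 3) = 0 / (1/3) = 0.

0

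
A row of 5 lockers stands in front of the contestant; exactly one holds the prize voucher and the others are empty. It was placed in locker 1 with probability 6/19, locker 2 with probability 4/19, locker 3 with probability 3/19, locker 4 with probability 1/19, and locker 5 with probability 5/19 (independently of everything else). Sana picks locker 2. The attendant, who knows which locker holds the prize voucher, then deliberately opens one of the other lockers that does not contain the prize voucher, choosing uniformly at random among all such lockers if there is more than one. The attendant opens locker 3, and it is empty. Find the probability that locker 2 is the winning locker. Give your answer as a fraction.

Condition on the true location of the prize voucher.
If it is in locker 1 (prior 6/19): the attendant has 3 equally likely choices, so probability 1/3; weight (6/19)·(1/3) = 2/19.
If it is in locker 2 (prior 4/19): the attendant has 4 equally likely choices, so probability 1/4; weight (4/19)·(1/4) = 1/19.
If it is in locker 3 (prior 3/19): the attendant opened locker 3, so this case is ruled out; weight (3/19)·0 = 0.
If it is in locker 4 (prior 1/19): the attendant has 3 equally likely choices, so probability 1/3; weight (1/19)·(1/3) = 1/57.
If it is in locker 5 (prior 5/19): the attendant has 3 equally likely choices, so probability 1/3; weight (5/19)·(1/3) = 5/57.
The weights sum to 5/19.
So P(the prize voucher in locker 2 | the attendant opened locker 3) = (1/19) / (5/19) = 1/5.

1/5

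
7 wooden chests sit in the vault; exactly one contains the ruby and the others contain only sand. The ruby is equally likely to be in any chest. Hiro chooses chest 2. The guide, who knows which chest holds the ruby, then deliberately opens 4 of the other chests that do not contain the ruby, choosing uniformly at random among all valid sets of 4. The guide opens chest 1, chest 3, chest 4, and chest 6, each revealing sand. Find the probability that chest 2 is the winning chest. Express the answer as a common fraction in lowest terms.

Condition on the true location of the ruby.
If it is in any of chests 1, 3, 4, and 6 (prior 1/7 each): that chest was opened and seen not to hold the prize — ruled out; weight (1/7)·0 = 0 each.
If it is in chest 2 (prior 1/7): the guide has 15 equally likely choices, so probability 1/15; weight (1/7)·(1/15) = 1/105.
If it is in either of chests 5 and 7 (prior 1/7 each): the guide has 5 equally likely choices, so probability 1/5; weight (1/7)·(1/5) = 1/35 each.
The weights sum to 1/15.
So P(the ruby in chest 2 | the guide opened chest 1, chest 3, chest 4, and chest 6) = (1/105) / (1/15) = 1/7.

1/7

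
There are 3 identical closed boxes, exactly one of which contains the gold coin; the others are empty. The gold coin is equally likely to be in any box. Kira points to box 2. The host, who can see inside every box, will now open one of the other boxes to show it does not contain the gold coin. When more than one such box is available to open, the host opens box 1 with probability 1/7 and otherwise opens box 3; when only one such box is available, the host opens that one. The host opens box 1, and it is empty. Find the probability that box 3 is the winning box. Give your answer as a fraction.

Condition on the true location of the gold coin.
If it is in box 1 (prior 1/3): the host opened box 1, so this case is ruled out; weight (1/3)·0 = 0.
If it is in box 2 (prior 1/3): box 1 is available, opened with probability 1/7; weight (1/3)·(1/7) = 1/21.
If it is in box 3 (prior 1/3): only box 1 is available, probability 1; weight (1/3)·1 = 1/3.
The weights sum to 8/21.
So P(the gold coin in box 3 | the host opened box 1) = (1/3) / (8/21) = 7/8.

7/8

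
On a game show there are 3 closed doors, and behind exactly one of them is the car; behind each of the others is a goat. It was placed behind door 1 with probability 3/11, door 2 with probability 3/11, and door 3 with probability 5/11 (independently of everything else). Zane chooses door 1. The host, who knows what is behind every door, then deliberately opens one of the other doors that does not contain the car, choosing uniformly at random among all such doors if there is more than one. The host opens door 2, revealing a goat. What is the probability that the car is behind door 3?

10/13

Consider each possible location of the car in turn.
If it is behind door 1 (prior 3/11): the host has 2 equally likely choices, so probability 1/2; weight (3/11)·(1/2) = 3/22.
If it is behind door 2 (prior 3/11): the host opened door 2, so this case is ruled out; weight (3/11)·0 = 0.
If it is behind door 3 (prior 5/11): the host has no choice, probability 1; weight (5/11)·1 = 5/11.
The weights sum to 13/22.
So P(the car behind door 3 | the host opened door 2) = (5/11) / (13/22) = 10/13.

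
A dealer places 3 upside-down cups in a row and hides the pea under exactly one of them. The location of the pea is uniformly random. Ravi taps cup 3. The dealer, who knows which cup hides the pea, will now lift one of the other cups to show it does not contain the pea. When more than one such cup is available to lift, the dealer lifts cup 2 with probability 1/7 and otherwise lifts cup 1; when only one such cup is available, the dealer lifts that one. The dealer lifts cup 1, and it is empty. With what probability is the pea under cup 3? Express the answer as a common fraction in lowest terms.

Apply Bayes' rule, conditioning on where the pea actually is.
If it is under cup 1 (prior 1/3): the dealer opened cup 1, so this case is ruled out; weight (1/3)·0 = 0.
If it is under cup 2 (prior 1/3): only cup 1 is available, probability 1; weight (1/3)·1 = 1/3.
If it is under cup 3 (prior 1/3): cup 2 is available but not opened, probability 6/7; weight (1/3)·(6/7) = 2/7.
The weights sum to 13/21.
So P(the pea under cup 3 | the dealer opened cup 1) = (2/7) / (13/21) = 6/13.

6/13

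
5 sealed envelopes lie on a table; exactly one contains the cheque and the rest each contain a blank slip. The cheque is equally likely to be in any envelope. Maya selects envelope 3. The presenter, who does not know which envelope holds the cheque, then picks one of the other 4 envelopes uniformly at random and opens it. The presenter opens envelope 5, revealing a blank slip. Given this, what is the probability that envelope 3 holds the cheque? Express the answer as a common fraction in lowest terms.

1/4

Because the presenter chose which envelope to open without knowing where the cheque is, the choice is independent of the prize location. Learning that envelope 5 does not hold the cheque simply rules out that one location and leaves the remaining 4 envelopes still equally likely by symmetry.
So P(the cheque in envelope 3) = 1/4.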